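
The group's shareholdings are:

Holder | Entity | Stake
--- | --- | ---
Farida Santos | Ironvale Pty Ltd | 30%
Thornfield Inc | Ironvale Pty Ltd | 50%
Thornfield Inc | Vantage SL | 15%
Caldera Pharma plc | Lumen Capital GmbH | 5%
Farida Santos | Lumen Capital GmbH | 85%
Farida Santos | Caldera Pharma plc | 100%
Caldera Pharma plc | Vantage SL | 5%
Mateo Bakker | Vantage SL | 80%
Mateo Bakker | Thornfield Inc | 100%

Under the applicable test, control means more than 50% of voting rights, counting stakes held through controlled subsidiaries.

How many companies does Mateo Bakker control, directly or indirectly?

Mateo holds 100% of Thornfield, so Mateo controls Thornfield.
Thornfield and Mateo together hold 15% + 80% = 95% of Vantage, so Mateo controls Vantage.
No other company's threshold is met.
Mateo controls 2 companies.

2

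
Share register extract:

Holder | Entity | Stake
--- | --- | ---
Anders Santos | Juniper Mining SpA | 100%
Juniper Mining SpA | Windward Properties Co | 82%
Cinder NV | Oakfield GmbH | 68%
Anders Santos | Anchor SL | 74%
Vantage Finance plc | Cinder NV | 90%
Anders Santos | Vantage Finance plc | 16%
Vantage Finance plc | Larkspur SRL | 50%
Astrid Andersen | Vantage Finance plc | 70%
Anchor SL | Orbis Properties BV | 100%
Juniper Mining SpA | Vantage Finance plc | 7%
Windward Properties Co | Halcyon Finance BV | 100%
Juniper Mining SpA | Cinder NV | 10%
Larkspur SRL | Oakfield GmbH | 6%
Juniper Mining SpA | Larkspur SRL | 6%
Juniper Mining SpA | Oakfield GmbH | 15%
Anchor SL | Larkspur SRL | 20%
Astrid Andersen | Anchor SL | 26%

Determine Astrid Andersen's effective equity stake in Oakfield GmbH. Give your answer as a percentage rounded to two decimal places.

Astrid reaches Oakfield along 3 paths.
Via Vantage → Cinder: 70% × 90% × 68% = 42.84%.
Via Anchor → Larkspur: 26% × 20% × 6% = 0.312%.
Via Vantage → Larkspur: 70% × 50% × 6% = 2.1%.
Total: 42.84% + 0.312% + 2.1% = 45.252%.
Rounded: 45.25%.

45.25%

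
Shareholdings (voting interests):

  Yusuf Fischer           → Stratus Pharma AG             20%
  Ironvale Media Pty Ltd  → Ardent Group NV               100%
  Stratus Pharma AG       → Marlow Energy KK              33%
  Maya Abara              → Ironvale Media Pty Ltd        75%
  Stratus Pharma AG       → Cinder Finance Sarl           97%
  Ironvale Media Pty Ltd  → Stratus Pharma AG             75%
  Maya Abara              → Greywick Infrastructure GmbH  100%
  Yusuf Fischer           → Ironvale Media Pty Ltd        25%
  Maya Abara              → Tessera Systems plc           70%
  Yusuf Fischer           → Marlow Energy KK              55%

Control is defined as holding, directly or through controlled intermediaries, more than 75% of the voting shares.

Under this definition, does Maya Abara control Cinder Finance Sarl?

Maya holds 100% of Greywick, so Maya controls Greywick.
Neither Maya nor any entity Maya controls holds any voting interest in Cinder.
So Maya does not control Cinder.

No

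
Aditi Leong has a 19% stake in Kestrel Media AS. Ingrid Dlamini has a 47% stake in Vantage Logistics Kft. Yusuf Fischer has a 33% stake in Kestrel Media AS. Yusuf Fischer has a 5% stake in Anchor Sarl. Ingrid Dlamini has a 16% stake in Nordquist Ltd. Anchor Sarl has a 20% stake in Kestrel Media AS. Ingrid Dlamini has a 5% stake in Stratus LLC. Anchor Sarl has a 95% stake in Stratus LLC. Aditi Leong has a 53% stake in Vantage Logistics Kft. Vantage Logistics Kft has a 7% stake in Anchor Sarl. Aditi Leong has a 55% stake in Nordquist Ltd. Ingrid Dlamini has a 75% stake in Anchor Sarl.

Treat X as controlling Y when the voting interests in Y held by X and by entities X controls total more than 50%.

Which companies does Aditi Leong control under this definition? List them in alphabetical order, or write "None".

Aditi holds 53% of Vantage, so Aditi controls Vantage.
Aditi holds 55% of Nordquist, so Aditi controls Nordquist.
No other company's threshold is met.

Nordquist Ltd, Vantage Logistics Kft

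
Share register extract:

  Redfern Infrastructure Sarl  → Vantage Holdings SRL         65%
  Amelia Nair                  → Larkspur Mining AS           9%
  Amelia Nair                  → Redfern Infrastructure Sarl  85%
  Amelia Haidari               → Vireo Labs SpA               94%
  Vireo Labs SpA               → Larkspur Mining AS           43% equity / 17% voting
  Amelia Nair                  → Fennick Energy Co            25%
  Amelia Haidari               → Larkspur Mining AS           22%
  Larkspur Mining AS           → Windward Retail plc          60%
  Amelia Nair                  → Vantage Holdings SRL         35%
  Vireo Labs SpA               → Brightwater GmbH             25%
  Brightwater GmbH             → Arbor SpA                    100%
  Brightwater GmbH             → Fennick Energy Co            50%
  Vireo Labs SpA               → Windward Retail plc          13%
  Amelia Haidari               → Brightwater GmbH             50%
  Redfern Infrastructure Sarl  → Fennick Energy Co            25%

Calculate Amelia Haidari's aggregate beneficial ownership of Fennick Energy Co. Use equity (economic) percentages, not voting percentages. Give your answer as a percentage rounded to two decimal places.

Amelia Haidari reaches Fennick along 2 paths.
Via Vireo → Brightwater: 94% × 25% × 50% = 11.75%.
Via Brightwater: 50% × 50% = 25%.
Total: 11.75% + 25% = 36.75%.

36.75%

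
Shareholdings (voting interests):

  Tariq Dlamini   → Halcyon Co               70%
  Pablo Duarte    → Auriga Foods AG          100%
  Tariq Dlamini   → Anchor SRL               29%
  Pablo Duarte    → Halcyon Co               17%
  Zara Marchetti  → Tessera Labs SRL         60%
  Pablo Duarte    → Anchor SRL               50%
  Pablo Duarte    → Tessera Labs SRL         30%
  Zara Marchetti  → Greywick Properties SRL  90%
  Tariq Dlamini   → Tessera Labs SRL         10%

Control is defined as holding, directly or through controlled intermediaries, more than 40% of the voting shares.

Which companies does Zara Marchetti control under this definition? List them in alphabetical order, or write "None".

Zara holds 90% of Greywick, so Zara controls Greywick.
Zara holds 60% of Tessera, so Zara controls Tessera.
No other company's threshold is met.

Greywick Properties SRL, Tessera Labs SRL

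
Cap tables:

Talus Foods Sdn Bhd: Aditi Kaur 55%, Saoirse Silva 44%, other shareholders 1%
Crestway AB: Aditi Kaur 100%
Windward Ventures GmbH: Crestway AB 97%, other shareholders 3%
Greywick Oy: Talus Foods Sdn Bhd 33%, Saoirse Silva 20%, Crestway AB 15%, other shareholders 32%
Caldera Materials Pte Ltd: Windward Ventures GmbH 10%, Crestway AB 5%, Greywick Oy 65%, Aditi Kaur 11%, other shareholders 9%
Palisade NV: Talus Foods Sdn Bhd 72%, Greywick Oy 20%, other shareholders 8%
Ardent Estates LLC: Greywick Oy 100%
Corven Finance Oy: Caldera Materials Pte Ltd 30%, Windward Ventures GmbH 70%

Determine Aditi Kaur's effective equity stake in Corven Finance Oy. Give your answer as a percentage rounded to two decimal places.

Aditi reaches Corven along 6 paths.
Via Crestway → Windward → Caldera: 100% × 97% × 10% × 30% = 2.91%.
Via Crestway → Caldera: 100% × 5% × 30% = 1.5%.
Via Talus → Greywick → Caldera: 55% × 33% × 65% × 30% = 3.53925%.
Via Crestway → Greywick → Caldera: 100% × 15% × 65% × 30% = 2.925%.
Via Caldera: 11% × 30% = 3.3%.
Via Crestway → Windward: 100% × 97% × 70% = 67.9%.
Total: 2.91% + 1.5% + 3.53925% + 2.925% + 3.3% + 67.9% = 82.07425%.
Rounded: 82.07%.

82.07%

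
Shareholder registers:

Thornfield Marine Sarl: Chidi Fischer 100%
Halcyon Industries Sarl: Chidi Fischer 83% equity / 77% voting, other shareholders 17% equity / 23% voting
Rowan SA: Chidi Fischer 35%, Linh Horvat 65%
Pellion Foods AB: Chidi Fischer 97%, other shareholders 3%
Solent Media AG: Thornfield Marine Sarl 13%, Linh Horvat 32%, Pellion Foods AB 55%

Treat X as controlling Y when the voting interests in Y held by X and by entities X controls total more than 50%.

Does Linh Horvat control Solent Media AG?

Linh holds 65% of Rowan, so Linh controls Rowan.
In Solent, Linh's side holds only 32%, not > 50%.
So Linh does not control Solent.

No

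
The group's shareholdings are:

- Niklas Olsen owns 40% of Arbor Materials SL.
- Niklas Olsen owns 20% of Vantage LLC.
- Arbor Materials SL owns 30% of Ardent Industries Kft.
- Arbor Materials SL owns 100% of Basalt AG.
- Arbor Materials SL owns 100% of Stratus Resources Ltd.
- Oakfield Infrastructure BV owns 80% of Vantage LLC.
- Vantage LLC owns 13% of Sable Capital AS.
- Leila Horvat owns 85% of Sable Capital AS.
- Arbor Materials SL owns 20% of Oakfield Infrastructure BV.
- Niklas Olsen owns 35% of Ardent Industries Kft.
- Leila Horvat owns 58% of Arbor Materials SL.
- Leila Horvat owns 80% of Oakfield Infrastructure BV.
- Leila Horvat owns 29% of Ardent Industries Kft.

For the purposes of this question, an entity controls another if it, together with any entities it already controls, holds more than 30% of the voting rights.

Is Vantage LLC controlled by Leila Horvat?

Yes

Leila holds 58% of Arbor, so Leila controls Arbor.
Leila and Arbor together hold 80% + 20% = 100% of Oakfield, so Leila controls Oakfield.
Oakfield holds 80% of Vantage, so Leila controls Vantage.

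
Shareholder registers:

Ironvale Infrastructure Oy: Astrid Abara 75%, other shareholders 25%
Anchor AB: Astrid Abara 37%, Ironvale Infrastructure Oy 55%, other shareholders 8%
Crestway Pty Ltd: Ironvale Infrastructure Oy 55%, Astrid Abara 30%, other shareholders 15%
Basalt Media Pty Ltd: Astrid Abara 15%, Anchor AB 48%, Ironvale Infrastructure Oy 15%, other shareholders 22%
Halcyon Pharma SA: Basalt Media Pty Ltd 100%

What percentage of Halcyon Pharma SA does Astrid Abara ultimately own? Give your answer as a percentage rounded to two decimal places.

Astrid reaches Halcyon along 4 paths.
Via Basalt: 15% × 100% = 15%.
Via Anchor → Basalt: 37% × 48% × 100% = 17.76%.
Via Ironvale → Anchor → Basalt: 75% × 55% × 48% × 100% = 19.8%.
Via Ironvale → Basalt: 75% × 15% × 100% = 11.25%.
Total: 15% + 17.76% + 19.8% + 11.25% = 63.81%.

63.81%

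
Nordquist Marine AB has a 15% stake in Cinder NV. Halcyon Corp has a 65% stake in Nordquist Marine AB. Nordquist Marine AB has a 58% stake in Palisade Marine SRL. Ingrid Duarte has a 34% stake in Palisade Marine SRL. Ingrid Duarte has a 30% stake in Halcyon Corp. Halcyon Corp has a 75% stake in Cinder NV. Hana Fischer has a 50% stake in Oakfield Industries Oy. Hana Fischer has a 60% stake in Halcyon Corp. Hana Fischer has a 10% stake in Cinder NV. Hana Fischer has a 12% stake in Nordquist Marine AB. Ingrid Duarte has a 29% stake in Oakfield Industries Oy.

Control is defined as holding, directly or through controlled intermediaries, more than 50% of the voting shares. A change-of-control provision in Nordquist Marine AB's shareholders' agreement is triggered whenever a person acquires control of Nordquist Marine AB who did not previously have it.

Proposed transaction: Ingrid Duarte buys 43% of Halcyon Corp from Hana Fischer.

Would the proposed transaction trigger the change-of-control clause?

Yes

The purchase adds only to Ingrid's holdings (Hana's stake shrinks), so Ingrid is the only person who could newly come to control Nordquist.
Ingrid's largest direct stake is 34% in Palisade, which does not meet the threshold, so Ingrid controls no company.
Neither Ingrid nor any entity Ingrid controls holds any voting interest in Nordquist.
So before the transaction, Ingrid does not control Nordquist.
After the purchase, Ingrid's direct stake in Halcyon rises to 30% + 43% = 73%, and Hana's stake falls to 17%.
Ingrid holds 73% of Halcyon, so Ingrid controls Halcyon.
Halcyon holds 65% of Nordquist, so Ingrid controls Nordquist.
Ingrid did not control Nordquist before and does after, so the clause is triggered.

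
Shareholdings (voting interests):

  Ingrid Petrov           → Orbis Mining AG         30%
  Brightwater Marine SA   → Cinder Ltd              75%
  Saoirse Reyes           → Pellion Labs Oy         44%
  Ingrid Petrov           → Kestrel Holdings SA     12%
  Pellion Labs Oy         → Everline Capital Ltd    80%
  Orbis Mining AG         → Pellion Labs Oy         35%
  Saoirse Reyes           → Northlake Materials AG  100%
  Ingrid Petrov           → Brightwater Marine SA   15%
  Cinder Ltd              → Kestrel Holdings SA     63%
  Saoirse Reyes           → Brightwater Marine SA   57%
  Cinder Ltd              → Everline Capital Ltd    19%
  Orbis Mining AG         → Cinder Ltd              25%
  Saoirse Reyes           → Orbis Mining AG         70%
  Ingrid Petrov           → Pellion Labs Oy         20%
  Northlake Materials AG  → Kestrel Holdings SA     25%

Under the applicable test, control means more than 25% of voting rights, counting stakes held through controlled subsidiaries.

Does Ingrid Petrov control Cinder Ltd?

Ingrid holds 30% of Orbis, so Ingrid controls Orbis.
Orbis and Ingrid together hold 35% + 20% = 55% of Pellion, so Ingrid controls Pellion.
Pellion holds 80% of Everline, so Ingrid controls Everline.
In Cinder, Ingrid's side holds only 25%, not > 25%.
So Ingrid does not control Cinder.

No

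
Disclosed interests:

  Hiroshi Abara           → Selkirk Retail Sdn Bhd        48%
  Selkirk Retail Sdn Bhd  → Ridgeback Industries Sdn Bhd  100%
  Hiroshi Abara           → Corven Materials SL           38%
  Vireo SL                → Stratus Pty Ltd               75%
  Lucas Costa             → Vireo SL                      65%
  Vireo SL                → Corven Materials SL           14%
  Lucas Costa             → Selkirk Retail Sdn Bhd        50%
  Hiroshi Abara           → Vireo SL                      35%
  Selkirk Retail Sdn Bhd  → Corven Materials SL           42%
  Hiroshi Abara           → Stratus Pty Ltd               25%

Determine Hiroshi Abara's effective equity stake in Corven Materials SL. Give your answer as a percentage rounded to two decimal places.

Hiroshi reaches Corven along 3 paths.
Via Vireo: 35% × 14% = 4.9%.
Via Selkirk: 48% × 42% = 20.16%.
Direct stake: 38% = 38%.
Total: 4.9% + 20.16% + 38% = 63.06%.

63.06%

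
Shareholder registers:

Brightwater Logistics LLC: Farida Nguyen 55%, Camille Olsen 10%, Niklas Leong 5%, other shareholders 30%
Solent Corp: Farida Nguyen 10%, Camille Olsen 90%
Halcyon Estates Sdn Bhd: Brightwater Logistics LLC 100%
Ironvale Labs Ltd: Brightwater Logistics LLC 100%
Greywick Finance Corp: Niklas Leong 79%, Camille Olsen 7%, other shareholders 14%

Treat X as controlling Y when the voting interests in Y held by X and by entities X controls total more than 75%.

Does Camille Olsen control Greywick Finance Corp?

No

Camille holds 90% of Solent, so Camille controls Solent.
In Greywick, Camille's side holds only 7%, not > 75%.
So Camille does not control Greywick.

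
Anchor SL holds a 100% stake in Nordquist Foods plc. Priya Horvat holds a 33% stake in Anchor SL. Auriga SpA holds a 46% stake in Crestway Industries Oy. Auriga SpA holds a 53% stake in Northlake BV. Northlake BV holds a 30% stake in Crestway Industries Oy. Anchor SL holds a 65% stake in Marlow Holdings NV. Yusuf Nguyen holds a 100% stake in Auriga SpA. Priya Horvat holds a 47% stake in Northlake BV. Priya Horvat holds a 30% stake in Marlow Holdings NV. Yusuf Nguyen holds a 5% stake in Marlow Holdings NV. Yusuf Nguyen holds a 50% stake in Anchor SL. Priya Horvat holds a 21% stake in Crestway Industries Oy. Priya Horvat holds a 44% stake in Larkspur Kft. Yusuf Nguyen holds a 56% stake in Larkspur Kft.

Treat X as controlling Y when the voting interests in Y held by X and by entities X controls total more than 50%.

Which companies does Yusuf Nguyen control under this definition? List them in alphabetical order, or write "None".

Auriga SpA, Crestway Industries Oy, Larkspur Kft, Northlake BV

Yusuf holds 100% of Auriga, so Yusuf controls Auriga.
Yusuf holds 56% of Larkspur, so Yusuf controls Larkspur.
Auriga holds 53% of Northlake, so Yusuf controls Northlake.
Auriga and Northlake together hold 46% + 30% = 76% of Crestway, so Yusuf controls Crestway.
No other company's threshold is met.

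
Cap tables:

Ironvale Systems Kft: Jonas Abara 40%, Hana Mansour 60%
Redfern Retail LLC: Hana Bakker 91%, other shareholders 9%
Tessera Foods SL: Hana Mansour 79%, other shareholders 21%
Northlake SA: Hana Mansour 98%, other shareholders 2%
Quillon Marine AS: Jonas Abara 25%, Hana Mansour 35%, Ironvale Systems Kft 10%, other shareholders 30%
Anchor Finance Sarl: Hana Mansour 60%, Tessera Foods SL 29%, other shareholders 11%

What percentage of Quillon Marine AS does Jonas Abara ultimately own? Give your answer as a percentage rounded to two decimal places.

29.00%

Jonas reaches Quillon along 2 paths.
Direct stake: 25% = 25%.
Via Ironvale: 40% × 10% = 4%.
Total: 25% + 4% = 29%.
Rounded: 29.00%.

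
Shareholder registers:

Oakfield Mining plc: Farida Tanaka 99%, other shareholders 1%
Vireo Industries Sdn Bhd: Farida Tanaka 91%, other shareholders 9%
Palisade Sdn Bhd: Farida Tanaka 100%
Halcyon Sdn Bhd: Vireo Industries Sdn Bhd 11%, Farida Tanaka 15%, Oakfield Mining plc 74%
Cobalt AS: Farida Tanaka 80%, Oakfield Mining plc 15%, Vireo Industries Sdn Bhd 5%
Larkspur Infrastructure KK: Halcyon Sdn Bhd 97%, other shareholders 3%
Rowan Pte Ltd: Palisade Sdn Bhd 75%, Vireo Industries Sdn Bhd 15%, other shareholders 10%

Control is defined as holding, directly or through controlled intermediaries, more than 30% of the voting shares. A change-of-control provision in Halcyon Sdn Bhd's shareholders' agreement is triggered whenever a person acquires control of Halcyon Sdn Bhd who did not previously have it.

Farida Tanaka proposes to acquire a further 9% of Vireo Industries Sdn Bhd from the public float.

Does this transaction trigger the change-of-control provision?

No

The purchase changes only Farida's holdings, so Farida is the only person who could newly come to control Halcyon.
Farida holds 99% of Oakfield, so Farida controls Oakfield.
Farida holds 91% of Vireo, so Farida controls Vireo.
Vireo and Farida and Oakfield together hold 11% + 15% + 74% = 100% of Halcyon, so Farida controls Halcyon.
So Farida already controls Halcyon before the transaction.
After the purchase, Farida's direct stake in Vireo rises to 91% + 9% = 100%.
Farida controlled Halcyon already, so this is not a new person acquiring control; every other person's position is unchanged or reduced.
No new person acquires control, so the clause is not triggered.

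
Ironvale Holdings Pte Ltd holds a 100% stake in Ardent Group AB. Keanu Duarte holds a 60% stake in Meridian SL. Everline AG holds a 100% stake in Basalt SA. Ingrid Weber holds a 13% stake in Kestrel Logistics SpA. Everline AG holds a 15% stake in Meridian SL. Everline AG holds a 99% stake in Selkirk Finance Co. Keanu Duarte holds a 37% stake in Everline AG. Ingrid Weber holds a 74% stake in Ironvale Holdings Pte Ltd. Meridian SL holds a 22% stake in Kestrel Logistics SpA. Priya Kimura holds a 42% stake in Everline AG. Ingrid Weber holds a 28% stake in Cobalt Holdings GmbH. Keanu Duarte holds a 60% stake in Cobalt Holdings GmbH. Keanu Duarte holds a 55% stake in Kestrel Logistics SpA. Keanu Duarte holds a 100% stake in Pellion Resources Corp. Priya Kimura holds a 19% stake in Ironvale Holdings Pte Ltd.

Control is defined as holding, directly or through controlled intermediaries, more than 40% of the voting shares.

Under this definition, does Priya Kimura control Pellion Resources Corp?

Priya holds 42% of Everline, so Priya controls Everline.
Everline holds 99% of Selkirk, so Priya controls Selkirk.
Everline holds 100% of Basalt, so Priya controls Basalt.
Neither Priya nor any entity Priya controls holds any voting interest in Pellion.
So Priya does not control Pellion.

No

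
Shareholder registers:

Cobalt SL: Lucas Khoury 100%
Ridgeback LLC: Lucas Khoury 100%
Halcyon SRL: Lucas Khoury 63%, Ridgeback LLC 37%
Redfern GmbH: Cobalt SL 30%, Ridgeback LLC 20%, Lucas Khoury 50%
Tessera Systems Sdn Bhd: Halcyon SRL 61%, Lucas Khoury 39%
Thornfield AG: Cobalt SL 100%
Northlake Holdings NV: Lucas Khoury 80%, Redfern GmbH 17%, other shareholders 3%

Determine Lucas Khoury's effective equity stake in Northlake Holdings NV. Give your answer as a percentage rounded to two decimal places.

97.00%

Lucas reaches Northlake along 4 paths.
Direct stake: 80% = 80%.
Via Cobalt → Redfern: 100% × 30% × 17% = 5.1%.
Via Ridgeback → Redfern: 100% × 20% × 17% = 3.4%.
Via Redfern: 50% × 17% = 8.5%.
Total: 80% + 5.1% + 3.4% + 8.5% = 97%.
Rounded: 97.00%.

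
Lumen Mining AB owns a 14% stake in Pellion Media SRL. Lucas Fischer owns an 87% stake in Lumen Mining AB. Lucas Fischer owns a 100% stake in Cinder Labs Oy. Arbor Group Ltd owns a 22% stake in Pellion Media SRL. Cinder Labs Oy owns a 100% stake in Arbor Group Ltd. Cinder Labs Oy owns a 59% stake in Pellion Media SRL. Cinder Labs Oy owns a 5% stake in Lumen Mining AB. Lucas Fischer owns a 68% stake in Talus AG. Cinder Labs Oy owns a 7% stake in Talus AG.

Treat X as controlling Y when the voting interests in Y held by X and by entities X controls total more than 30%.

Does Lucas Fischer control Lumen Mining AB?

Yes

Lucas holds 100% of Cinder, so Lucas controls Cinder.
Cinder and Lucas together hold 5% + 87% = 92% of Lumen, so Lucas controls Lumen.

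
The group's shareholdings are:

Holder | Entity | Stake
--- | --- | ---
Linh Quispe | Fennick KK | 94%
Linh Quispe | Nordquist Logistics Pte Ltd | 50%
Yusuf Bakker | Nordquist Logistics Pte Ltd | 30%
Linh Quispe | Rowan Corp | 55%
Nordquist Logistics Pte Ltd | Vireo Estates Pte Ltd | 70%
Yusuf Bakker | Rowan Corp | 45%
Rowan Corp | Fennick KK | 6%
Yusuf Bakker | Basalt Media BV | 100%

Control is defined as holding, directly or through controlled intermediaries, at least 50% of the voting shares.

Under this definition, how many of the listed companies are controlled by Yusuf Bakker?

1

Yusuf holds 100% of Basalt, so Yusuf controls Basalt.
No other company's threshold is met.
Yusuf controls 1 company.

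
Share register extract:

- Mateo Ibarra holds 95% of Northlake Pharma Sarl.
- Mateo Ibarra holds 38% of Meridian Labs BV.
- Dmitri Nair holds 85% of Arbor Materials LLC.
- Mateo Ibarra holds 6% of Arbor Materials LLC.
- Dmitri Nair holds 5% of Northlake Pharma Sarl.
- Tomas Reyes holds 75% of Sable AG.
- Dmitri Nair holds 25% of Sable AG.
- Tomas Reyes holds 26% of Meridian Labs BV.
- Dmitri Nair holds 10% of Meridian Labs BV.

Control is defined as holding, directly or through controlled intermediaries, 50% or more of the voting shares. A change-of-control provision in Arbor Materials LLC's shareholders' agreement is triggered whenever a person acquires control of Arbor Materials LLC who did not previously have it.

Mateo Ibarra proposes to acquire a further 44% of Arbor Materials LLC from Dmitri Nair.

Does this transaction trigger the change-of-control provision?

Yes

The purchase adds only to Mateo's holdings (Dmitri's stake shrinks), so Mateo is the only person who could newly come to control Arbor.
Mateo holds 95% of Northlake, so Mateo controls Northlake.
In Arbor, Mateo's side holds only 6%, not ≥ 50%.
So before the transaction, Mateo does not control Arbor.
After the purchase, Mateo's direct stake in Arbor rises to 6% + 44% = 50%, and Dmitri's stake falls to 41%.
Mateo holds 50% of Arbor, so Mateo controls Arbor.
Mateo did not control Arbor before and does after, so the clause is triggered.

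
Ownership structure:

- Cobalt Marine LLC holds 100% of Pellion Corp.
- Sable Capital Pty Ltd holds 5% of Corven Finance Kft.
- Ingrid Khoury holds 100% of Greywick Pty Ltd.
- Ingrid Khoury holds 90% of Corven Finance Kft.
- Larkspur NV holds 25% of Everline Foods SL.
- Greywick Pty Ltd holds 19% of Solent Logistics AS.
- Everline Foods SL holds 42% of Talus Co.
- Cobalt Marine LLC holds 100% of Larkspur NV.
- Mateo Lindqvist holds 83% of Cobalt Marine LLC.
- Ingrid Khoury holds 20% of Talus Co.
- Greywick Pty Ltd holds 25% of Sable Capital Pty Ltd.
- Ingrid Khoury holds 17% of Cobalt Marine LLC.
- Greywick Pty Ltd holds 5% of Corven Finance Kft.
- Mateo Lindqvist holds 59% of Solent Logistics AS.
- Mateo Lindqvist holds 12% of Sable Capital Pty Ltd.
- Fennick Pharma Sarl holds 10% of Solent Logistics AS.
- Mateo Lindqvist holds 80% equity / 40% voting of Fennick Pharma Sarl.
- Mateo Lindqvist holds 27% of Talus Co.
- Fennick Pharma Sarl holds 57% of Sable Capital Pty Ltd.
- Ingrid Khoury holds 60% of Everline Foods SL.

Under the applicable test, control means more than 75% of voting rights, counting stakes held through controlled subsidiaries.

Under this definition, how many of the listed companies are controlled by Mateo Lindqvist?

3

Mateo holds 83% of Cobalt, so Mateo controls Cobalt.
Cobalt holds 100% of Larkspur, so Mateo controls Larkspur.
Cobalt holds 100% of Pellion, so Mateo controls Pellion.
No other company's threshold is met.
Mateo controls 3 companies.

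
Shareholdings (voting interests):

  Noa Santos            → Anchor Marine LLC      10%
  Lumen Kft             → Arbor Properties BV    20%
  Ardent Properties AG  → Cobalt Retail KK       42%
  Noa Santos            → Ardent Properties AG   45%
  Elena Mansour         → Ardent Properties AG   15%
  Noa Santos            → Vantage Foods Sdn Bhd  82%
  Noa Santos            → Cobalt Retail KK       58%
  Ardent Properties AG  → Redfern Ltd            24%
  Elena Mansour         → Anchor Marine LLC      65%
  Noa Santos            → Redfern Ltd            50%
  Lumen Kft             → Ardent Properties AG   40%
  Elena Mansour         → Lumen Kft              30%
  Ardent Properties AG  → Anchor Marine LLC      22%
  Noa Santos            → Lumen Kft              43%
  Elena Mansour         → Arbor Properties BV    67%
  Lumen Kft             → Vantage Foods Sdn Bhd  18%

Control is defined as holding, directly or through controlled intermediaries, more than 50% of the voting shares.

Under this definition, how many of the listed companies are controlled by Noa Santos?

Noa holds 82% of Vantage, so Noa controls Vantage.
Noa holds 58% of Cobalt, so Noa controls Cobalt.
No other company's threshold is met.
Noa controls 2 companies.

2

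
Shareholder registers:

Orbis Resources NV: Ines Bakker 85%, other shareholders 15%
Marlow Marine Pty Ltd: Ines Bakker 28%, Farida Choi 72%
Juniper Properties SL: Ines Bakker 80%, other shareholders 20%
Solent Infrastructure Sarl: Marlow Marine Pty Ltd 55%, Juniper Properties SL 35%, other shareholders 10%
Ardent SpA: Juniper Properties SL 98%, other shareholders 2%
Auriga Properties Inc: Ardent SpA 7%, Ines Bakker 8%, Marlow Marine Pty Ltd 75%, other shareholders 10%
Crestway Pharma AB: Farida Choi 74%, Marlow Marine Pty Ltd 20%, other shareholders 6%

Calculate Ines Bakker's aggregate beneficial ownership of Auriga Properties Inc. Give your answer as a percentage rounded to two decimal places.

34.49%

Ines reaches Auriga along 3 paths.
Via Juniper → Ardent: 80% × 98% × 7% = 5.488%.
Direct stake: 8% = 8%.
Via Marlow: 28% × 75% = 21%.
Total: 5.488% + 8% + 21% = 34.488%.
Rounded: 34.49%.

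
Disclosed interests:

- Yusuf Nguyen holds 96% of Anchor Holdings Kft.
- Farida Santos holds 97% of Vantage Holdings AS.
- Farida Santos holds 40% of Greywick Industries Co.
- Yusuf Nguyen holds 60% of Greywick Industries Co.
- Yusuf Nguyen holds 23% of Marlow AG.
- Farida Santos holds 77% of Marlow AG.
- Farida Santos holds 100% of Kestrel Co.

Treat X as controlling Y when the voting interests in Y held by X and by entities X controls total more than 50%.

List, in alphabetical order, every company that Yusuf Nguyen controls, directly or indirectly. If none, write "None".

Yusuf holds 96% of Anchor, so Yusuf controls Anchor.
Yusuf holds 60% of Greywick, so Yusuf controls Greywick.
No other company's threshold is met.

Anchor Holdings Kft, Greywick Industries Co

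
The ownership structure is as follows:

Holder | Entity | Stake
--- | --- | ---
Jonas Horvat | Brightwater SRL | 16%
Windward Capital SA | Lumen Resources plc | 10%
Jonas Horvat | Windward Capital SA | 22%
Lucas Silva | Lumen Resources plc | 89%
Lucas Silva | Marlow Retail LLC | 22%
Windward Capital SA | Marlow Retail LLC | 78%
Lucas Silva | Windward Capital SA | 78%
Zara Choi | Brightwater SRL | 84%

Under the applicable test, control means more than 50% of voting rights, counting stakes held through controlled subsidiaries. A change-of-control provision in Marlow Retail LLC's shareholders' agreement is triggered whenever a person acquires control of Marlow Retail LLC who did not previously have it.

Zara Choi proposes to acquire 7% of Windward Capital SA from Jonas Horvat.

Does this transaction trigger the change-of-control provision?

The purchase adds only to Zara's holdings (Jonas's stake shrinks), so Zara is the only person who could newly come to control Marlow.
Zara holds 84% of Brightwater, so Zara controls Brightwater.
Neither Zara nor any entity Zara controls holds any voting interest in Marlow.
So before the transaction, Zara does not control Marlow.
After the purchase, Zara holds 7% of Windward directly, and Jonas's stake falls to 15%.
Zara's side now holds 7% of Windward, not > 50%, so Zara still does not control Windward.
After the transaction, neither Zara nor any entity Zara controls holds a voting interest in Marlow, so Zara still does not control it.
No new person acquires control, so the clause is not triggered.

No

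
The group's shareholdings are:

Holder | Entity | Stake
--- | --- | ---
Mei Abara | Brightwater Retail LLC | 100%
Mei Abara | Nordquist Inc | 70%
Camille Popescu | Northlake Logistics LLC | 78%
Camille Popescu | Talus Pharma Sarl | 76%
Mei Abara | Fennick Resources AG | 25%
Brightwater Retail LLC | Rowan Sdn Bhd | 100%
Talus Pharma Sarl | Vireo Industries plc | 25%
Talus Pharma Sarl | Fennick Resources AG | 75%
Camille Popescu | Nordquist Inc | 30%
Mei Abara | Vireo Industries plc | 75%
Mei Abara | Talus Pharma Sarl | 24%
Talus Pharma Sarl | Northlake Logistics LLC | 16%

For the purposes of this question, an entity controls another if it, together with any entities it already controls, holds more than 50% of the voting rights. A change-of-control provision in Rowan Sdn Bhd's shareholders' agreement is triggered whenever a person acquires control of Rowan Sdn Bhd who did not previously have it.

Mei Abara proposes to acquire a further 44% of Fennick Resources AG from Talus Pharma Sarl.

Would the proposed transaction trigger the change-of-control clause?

The purchase adds only to Mei's holdings (Talus's stake shrinks), so Mei is the only person who could newly come to control Rowan.
Mei holds 100% of Brightwater, so Mei controls Brightwater.
Brightwater holds 100% of Rowan, so Mei controls Rowan.
So Mei already controls Rowan before the transaction.
After the purchase, Mei's direct stake in Fennick rises to 25% + 44% = 69%, and Talus's stake falls to 31%.
Mei controlled Rowan already, so this is not a new person acquiring control; every other person's position is unchanged or reduced.
No new person acquires control, so the clause is not triggered.

No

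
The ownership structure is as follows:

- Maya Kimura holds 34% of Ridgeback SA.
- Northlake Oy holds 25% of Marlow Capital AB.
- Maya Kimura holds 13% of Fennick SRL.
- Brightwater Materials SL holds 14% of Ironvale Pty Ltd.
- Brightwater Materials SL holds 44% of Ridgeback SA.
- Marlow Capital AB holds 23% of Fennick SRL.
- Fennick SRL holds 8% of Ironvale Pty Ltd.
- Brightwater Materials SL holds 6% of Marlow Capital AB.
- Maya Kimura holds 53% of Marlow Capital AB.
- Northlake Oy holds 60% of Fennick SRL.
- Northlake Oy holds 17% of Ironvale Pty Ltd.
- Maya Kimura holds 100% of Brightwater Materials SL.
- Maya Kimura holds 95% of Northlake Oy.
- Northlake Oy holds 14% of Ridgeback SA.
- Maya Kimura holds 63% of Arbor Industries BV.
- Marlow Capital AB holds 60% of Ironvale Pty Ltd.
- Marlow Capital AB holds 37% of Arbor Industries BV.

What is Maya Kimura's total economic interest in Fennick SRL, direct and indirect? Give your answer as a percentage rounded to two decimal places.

Maya reaches Fennick along 5 paths.
Via Marlow: 53% × 23% = 12.19%.
Via Northlake → Marlow: 95% × 25% × 23% = 5.4625%.
Via Brightwater → Marlow: 100% × 6% × 23% = 1.38%.
Direct stake: 13% = 13%.
Via Northlake: 95% × 60% = 57%.
Total: 12.19% + 5.4625% + 1.38% + 13% + 57% = 89.0325%.
Rounded: 89.03%.

89.03%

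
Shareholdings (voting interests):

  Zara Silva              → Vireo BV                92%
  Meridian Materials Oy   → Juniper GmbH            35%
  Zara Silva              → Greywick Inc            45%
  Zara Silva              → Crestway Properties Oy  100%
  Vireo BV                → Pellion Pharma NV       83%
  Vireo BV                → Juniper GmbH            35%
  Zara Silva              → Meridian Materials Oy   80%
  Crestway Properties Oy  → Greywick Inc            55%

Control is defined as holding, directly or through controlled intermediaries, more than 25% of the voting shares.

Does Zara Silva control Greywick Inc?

Zara holds 100% of Crestway, so Zara controls Crestway.
Crestway and Zara together hold 55% + 45% = 100% of Greywick, so Zara controls Greywick.

Yes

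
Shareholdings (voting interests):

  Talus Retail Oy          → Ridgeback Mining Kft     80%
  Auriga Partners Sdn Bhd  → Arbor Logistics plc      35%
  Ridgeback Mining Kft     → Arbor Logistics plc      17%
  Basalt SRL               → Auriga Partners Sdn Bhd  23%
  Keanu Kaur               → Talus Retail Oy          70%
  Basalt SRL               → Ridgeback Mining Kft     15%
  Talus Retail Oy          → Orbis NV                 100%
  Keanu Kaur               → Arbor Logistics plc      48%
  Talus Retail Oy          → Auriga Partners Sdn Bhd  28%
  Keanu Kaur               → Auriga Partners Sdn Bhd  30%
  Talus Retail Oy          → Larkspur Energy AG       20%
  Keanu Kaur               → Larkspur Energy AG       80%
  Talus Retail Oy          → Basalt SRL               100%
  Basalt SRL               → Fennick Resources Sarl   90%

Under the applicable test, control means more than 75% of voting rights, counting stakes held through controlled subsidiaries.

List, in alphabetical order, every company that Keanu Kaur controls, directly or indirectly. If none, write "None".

Larkspur Energy AG

Keanu holds 80% of Larkspur, so Keanu controls Larkspur.
No other company's threshold is met.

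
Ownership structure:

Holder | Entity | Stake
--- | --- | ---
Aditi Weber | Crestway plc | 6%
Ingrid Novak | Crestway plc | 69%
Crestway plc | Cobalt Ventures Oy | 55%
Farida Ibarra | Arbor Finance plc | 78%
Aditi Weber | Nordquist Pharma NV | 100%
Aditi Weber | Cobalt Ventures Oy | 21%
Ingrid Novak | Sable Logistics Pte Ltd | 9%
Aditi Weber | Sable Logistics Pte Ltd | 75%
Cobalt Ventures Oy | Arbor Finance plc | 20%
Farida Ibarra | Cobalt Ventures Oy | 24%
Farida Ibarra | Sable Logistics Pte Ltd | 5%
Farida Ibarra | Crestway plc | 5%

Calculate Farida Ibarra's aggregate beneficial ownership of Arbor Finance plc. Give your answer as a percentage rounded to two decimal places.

83.35%

Farida reaches Arbor along 3 paths.
Direct stake: 78% = 78%.
Via Cobalt: 24% × 20% = 4.8%.
Via Crestway → Cobalt: 5% × 55% × 20% = 0.55%.
Total: 78% + 4.8% + 0.55% = 83.35%.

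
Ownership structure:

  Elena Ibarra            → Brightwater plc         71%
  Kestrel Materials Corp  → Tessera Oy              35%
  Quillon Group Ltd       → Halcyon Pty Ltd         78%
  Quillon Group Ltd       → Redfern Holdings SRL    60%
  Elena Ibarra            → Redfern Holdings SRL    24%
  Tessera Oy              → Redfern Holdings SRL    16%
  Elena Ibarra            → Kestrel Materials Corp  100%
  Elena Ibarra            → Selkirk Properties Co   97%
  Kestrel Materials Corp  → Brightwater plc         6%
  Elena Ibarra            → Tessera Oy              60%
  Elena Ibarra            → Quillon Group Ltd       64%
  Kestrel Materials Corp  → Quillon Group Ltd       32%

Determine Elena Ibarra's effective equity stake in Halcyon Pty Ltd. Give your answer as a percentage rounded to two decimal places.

74.88%

Elena reaches Halcyon along 2 paths.
Via Quillon: 64% × 78% = 49.92%.
Via Kestrel → Quillon: 100% × 32% × 78% = 24.96%.
Total: 49.92% + 24.96% = 74.88%.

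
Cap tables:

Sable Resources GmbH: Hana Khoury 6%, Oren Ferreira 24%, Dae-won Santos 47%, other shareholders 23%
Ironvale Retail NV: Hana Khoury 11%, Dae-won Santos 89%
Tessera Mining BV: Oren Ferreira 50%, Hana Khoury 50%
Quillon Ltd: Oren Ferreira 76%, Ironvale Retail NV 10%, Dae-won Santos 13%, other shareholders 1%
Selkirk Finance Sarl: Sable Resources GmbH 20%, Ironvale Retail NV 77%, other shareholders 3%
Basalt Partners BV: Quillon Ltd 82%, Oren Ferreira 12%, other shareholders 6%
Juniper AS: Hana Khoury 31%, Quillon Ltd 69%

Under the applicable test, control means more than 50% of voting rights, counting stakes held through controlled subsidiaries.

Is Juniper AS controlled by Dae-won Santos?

No

Dae-won holds 89% of Ironvale, so Dae-won controls Ironvale.
Ironvale holds 77% of Selkirk, so Dae-won controls Selkirk.
Neither Dae-won nor any entity Dae-won controls holds any voting interest in Juniper.
So Dae-won does not control Juniper.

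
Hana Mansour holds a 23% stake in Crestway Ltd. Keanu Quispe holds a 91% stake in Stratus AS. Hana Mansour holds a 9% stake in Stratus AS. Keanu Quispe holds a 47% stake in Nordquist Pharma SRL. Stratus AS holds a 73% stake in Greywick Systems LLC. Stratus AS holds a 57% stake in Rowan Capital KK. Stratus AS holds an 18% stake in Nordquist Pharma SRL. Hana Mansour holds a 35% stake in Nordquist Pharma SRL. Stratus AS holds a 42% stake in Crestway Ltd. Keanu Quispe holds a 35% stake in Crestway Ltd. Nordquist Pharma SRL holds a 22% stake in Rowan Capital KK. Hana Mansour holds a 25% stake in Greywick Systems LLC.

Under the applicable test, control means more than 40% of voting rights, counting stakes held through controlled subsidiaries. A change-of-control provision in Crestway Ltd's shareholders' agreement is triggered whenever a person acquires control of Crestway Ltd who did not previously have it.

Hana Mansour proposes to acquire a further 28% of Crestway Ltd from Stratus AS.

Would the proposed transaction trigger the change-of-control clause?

The purchase adds only to Hana's holdings (Stratus's stake shrinks), so Hana is the only person who could newly come to control Crestway.
Hana's largest direct stake is 35% in Nordquist, which does not meet the threshold, so Hana controls no company.
In Crestway, Hana's side holds only 23%, not > 40%.
So before the transaction, Hana does not control Crestway.
After the purchase, Hana's direct stake in Crestway rises to 23% + 28% = 51%, and Stratus's stake falls to 14%.
Hana holds 51% of Crestway, so Hana controls Crestway.
Hana did not control Crestway before and does after, so the clause is triggered.

Yes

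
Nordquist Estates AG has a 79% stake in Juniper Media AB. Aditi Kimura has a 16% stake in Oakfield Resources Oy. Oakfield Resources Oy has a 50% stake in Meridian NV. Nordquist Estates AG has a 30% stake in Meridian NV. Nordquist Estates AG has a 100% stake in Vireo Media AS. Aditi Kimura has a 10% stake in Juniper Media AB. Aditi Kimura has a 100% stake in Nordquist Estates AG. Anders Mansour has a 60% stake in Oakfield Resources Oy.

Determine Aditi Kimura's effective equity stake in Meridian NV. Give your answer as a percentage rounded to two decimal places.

Aditi reaches Meridian along 2 paths.
Via Nordquist: 100% × 30% = 30%.
Via Oakfield: 16% × 50% = 8%.
Total: 30% + 8% = 38%.
Rounded: 38.00%.

38.00%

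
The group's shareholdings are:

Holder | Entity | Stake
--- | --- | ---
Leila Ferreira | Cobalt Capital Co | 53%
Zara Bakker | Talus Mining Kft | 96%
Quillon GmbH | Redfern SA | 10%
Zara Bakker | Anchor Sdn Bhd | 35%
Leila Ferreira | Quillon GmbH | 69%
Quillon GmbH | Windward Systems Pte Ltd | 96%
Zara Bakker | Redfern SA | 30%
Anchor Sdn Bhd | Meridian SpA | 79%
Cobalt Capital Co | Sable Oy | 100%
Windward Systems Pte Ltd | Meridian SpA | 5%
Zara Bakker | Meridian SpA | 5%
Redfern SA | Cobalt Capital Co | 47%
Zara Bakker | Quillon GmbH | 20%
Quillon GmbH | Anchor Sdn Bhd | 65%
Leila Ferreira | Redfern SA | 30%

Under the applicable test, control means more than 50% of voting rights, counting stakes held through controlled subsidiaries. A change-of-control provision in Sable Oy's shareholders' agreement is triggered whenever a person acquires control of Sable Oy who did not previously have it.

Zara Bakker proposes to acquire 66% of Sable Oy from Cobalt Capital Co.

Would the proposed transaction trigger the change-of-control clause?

The purchase adds only to Zara's holdings (Cobalt's stake shrinks), so Zara is the only person who could newly come to control Sable.
Zara holds 96% of Talus, so Zara controls Talus.
Neither Zara nor any entity Zara controls holds any voting interest in Sable.
So before the transaction, Zara does not control Sable.
After the purchase, Zara holds 66% of Sable directly, and Cobalt's stake falls to 34%.
Zara holds 66% of Sable, so Zara controls Sable.
Zara did not control Sable before and does after, so the clause is triggered.

Yes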